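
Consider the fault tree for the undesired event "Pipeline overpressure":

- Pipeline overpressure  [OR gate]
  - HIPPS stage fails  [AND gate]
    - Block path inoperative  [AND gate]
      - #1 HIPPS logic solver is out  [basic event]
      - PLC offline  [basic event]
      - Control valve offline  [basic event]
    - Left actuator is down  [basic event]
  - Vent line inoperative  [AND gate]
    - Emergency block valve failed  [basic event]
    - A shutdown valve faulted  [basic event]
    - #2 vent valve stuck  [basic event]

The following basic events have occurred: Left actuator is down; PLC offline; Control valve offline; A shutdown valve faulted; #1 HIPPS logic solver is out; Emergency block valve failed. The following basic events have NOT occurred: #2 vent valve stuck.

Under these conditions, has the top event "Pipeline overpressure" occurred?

Yes

Block path inoperative [AND]: #1 HIPPS logic solver is out=occurs, PLC offline=occurs, Control valve offline=occurs → all inputs occur → occurs.
HIPPS stage fails [AND]: Block path inoperative=occurs, Left actuator is down=occurs → all inputs occur → occurs.
Vent line inoperative [AND]: Emergency block valve failed=occurs, A shutdown valve faulted=occurs, #2 vent valve stuck=not → not all inputs occur → does not occur.
Pipeline overpressure [OR]: HIPPS stage fails=occurs, Vent line inoperative=not → at least one input occurs → occurs.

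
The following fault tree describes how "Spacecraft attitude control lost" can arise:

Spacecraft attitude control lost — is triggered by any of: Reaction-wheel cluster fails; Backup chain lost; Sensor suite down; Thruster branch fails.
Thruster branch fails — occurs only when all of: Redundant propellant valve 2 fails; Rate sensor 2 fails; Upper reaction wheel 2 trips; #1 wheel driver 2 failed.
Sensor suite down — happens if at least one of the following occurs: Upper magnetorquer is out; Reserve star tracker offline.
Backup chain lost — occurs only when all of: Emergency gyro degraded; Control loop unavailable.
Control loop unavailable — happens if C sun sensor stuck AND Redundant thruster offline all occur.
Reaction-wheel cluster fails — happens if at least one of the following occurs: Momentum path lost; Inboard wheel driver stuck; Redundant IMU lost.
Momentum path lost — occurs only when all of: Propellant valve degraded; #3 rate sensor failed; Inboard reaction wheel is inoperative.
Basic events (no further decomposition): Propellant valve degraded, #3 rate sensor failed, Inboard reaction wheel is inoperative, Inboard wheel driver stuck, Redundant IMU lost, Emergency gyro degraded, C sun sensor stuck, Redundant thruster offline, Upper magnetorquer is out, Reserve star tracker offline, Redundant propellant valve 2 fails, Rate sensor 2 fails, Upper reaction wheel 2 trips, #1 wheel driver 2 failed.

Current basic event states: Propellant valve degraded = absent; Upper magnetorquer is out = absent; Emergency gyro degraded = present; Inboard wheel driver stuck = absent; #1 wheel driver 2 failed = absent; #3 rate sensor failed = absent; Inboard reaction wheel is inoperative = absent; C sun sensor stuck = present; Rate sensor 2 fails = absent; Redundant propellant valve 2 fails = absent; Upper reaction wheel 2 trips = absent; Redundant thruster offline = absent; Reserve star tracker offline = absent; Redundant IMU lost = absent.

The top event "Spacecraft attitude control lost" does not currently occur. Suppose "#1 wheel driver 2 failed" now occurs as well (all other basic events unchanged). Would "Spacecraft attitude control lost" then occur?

Counterfactual: set "#1 wheel driver 2 failed" to occurred.
Momentum path lost [AND]: Propellant valve degraded=not, #3 rate sensor failed=not, Inboard reaction wheel is inoperative=not → not all inputs occur → does not occur.
Reaction-wheel cluster fails [OR]: Momentum path lost=not, Inboard wheel driver stuck=not, Redundant IMU lost=not → no input occurs → does not occur.
Control loop unavailable [AND]: C sun sensor stuck=occurs, Redundant thruster offline=not → not all inputs occur → does not occur.
Backup chain lost [AND]: Emergency gyro degraded=occurs, Control loop unavailable=not → not all inputs occur → does not occur.
Sensor suite down [OR]: Upper magnetorquer is out=not, Reserve star tracker offline=not → no input occurs → does not occur.
Thruster branch fails [AND]: Redundant propellant valve 2 fails=not, Rate sensor 2 fails=not, Upper reaction wheel 2 trips=not, #1 wheel driver 2 failed=occurs → not all inputs occur → does not occur.
Spacecraft attitude control lost [OR]: Reaction-wheel cluster fails=not, Backup chain lost=not, Sensor suite down=not, Thruster branch fails=not → no input occurs → does not occur.

No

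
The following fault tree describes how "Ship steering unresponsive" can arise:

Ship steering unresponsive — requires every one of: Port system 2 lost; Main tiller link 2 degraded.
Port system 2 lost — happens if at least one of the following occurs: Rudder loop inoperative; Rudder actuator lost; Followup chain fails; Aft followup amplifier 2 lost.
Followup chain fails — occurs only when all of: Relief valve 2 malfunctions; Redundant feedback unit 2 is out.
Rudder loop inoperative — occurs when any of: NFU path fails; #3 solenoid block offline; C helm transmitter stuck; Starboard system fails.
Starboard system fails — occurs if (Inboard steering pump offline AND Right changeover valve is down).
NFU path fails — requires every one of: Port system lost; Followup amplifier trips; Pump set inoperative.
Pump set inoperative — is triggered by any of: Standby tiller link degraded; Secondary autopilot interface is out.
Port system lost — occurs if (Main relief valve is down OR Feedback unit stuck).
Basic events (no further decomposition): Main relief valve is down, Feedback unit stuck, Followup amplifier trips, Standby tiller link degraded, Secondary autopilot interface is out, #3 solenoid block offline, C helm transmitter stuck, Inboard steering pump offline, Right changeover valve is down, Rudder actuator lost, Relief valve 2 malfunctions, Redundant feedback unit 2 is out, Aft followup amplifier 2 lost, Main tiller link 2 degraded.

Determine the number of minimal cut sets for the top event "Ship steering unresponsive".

10

Port system lost [OR]: union of children's cut sets → 2 cut set(s).
Pump set inoperative [OR]: union of children's cut sets → 2 cut set(s).
NFU path fails [AND]: one cut set from each child combined → 2 × 1 × 2 = 4 cut set(s).
Starboard system fails [AND]: one cut set from each child combined → 1 × 1 = 1 cut set(s).
Rudder loop inoperative [OR]: union of children's cut sets → 7 cut set(s).
Followup chain fails [AND]: one cut set from each child combined → 1 × 1 = 1 cut set(s).
Port system 2 lost [OR]: union of children's cut sets → 10 cut set(s).
Ship steering unresponsive [AND]: one cut set from each child combined → 10 × 1 = 10 cut set(s).
Minimal cut sets: {Followup amplifier trips, Main relief valve is down, Main tiller link 2 degraded, Standby tiller link degraded}; {Followup amplifier trips, Main relief valve is down, Main tiller link 2 degraded, Secondary autopilot interface is out}; {Feedback unit stuck, Followup amplifier trips, Main tiller link 2 degraded, Standby tiller link degraded}; {Feedback unit stuck, Followup amplifier trips, Main tiller link 2 degraded, Secondary autopilot interface is out}; {#3 solenoid block offline, Main tiller link 2 degraded}; {C helm transmitter stuck, Main tiller link 2 degraded}; {Inboard steering pump offline, Main tiller link 2 degraded, Right changeover valve is down}; {Main tiller link 2 degraded, Rudder actuator lost}; {Main tiller link 2 degraded, Redundant feedback unit 2 is out, Relief valve 2 malfunctions}; {Aft followup amplifier 2 lost, Main tiller link 2 degraded}.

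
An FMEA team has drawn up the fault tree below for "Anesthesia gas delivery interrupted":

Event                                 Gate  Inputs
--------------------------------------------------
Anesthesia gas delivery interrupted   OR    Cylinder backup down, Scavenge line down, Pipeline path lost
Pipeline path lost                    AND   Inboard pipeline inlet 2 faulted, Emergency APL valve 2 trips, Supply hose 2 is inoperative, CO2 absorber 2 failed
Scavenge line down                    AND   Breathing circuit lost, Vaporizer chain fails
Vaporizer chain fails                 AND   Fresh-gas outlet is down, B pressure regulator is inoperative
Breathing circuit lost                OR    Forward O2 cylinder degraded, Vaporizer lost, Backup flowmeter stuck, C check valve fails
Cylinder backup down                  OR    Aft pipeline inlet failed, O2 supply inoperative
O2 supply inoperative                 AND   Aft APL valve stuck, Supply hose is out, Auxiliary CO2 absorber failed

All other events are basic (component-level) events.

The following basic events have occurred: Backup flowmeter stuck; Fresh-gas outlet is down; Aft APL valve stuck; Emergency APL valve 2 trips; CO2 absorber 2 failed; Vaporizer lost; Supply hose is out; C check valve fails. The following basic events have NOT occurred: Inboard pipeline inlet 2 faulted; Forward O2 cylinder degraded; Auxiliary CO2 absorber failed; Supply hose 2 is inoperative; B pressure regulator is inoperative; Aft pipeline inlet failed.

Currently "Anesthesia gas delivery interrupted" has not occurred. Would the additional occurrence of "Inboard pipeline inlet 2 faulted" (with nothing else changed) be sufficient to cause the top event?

Counterfactual: set "Inboard pipeline inlet 2 faulted" to occurred.
O2 supply inoperative [AND]: Aft APL valve stuck=occurs, Supply hose is out=occurs, Auxiliary CO2 absorber failed=not → not all inputs occur → does not occur.
Cylinder backup down [OR]: Aft pipeline inlet failed=not, O2 supply inoperative=not → no input occurs → does not occur.
Breathing circuit lost [OR]: Forward O2 cylinder degraded=not, Vaporizer lost=occurs, Backup flowmeter stuck=occurs, C check valve fails=occurs → at least one input occurs → occurs.
Vaporizer chain fails [AND]: Fresh-gas outlet is down=occurs, B pressure regulator is inoperative=not → not all inputs occur → does not occur.
Scavenge line down [AND]: Breathing circuit lost=occurs, Vaporizer chain fails=not → not all inputs occur → does not occur.
Pipeline path lost [AND]: Inboard pipeline inlet 2 faulted=occurs, Emergency APL valve 2 trips=occurs, Supply hose 2 is inoperative=not, CO2 absorber 2 failed=occurs → not all inputs occur → does not occur.
Anesthesia gas delivery interrupted [OR]: Cylinder backup down=not, Scavenge line down=not, Pipeline path lost=not → no input occurs → does not occur.

No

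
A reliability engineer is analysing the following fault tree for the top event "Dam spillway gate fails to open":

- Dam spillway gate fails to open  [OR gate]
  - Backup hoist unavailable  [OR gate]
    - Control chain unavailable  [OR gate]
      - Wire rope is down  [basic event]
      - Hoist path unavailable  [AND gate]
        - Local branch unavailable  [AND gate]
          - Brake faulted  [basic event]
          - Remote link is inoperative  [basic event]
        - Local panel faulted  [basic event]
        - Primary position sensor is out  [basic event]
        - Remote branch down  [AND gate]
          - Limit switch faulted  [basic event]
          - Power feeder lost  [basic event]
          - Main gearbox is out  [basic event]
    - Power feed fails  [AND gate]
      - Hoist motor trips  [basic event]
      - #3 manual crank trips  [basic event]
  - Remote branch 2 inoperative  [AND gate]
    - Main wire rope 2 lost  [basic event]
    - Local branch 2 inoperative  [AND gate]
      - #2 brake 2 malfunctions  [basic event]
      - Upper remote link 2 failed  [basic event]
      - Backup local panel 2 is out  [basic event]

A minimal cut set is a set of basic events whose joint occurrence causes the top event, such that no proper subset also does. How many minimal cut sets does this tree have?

Local branch unavailable [AND]: one cut set from each child combined → 1 × 1 = 1 cut set(s).
Remote branch down [AND]: one cut set from each child combined → 1 × 1 × 1 = 1 cut set(s).
Hoist path unavailable [AND]: one cut set from each child combined → 1 × 1 × 1 × 1 = 1 cut set(s).
Control chain unavailable [OR]: union of children's cut sets → 2 cut set(s).
Power feed fails [AND]: one cut set from each child combined → 1 × 1 = 1 cut set(s).
Backup hoist unavailable [OR]: union of children's cut sets → 3 cut set(s).
Local branch 2 inoperative [AND]: one cut set from each child combined → 1 × 1 × 1 = 1 cut set(s).
Remote branch 2 inoperative [AND]: one cut set from each child combined → 1 × 1 = 1 cut set(s).
Dam spillway gate fails to open [OR]: union of children's cut sets → 4 cut set(s).
Minimal cut sets: {Wire rope is down}; {Brake faulted, Limit switch faulted, Local panel faulted, Main gearbox is out, Power feeder lost, Primary position sensor is out, Remote link is inoperative}; {#3 manual crank trips, Hoist motor trips}; {#2 brake 2 malfunctions, Backup local panel 2 is out, Main wire rope 2 lost, Upper remote link 2 failed}.

4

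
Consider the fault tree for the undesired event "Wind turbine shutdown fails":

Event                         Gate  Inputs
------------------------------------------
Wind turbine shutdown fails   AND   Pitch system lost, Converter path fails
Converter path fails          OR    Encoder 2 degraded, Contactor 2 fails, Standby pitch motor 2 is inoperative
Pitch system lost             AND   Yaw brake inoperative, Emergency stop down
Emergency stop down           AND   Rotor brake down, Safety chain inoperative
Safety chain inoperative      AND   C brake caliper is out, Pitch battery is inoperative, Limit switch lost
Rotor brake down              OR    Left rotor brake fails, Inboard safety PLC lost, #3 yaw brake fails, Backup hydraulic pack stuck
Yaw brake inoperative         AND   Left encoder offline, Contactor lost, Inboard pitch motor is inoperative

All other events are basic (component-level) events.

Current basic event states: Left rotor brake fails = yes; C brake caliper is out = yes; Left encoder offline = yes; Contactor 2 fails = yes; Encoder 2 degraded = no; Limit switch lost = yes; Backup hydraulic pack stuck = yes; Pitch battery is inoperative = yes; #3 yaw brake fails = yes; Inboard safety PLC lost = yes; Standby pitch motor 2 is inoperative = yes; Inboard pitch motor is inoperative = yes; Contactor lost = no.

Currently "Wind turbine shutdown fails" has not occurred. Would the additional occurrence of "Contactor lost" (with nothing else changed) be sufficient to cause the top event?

Counterfactual: set "Contactor lost" to occurred.
Yaw brake inoperative [AND]: Left encoder offline=occurs, Contactor lost=occurs, Inboard pitch motor is inoperative=occurs → all inputs occur → occurs.
Rotor brake down [OR]: Left rotor brake fails=occurs, Inboard safety PLC lost=occurs, #3 yaw brake fails=occurs, Backup hydraulic pack stuck=occurs → at least one input occurs → occurs.
Safety chain inoperative [AND]: C brake caliper is out=occurs, Pitch battery is inoperative=occurs, Limit switch lost=occurs → all inputs occur → occurs.
Emergency stop down [AND]: Rotor brake down=occurs, Safety chain inoperative=occurs → all inputs occur → occurs.
Pitch system lost [AND]: Yaw brake inoperative=occurs, Emergency stop down=occurs → all inputs occur → occurs.
Converter path fails [OR]: Encoder 2 degraded=not, Contactor 2 fails=occurs, Standby pitch motor 2 is inoperative=occurs → at least one input occurs → occurs.
Wind turbine shutdown fails [AND]: Pitch system lost=occurs, Converter path fails=occurs → all inputs occur → occurs.

Yes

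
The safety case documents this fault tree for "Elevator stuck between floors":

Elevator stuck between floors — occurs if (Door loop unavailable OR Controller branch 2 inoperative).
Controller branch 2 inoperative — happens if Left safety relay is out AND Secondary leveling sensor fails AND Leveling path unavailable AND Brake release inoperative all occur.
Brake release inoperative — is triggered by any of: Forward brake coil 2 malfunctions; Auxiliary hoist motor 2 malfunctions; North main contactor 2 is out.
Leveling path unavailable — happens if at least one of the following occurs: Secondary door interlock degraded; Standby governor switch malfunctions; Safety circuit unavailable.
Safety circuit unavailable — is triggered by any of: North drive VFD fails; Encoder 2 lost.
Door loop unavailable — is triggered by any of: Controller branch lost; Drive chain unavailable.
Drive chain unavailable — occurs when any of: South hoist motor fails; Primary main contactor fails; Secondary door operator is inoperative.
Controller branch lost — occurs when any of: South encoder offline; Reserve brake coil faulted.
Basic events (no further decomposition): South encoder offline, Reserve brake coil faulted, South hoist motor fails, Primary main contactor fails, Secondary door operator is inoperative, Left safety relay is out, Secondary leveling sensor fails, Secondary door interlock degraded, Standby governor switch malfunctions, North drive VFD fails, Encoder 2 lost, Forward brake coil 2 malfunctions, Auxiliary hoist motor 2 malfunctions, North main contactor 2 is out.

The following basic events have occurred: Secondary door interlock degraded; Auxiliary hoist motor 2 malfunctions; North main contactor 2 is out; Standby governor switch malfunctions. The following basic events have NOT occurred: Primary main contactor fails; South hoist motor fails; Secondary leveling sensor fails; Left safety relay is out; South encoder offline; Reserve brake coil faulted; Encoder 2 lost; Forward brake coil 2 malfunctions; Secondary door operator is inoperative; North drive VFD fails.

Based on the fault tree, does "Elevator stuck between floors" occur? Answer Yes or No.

No

Controller branch lost [OR]: South encoder offline=not, Reserve brake coil faulted=not → no input occurs → does not occur.
Drive chain unavailable [OR]: South hoist motor fails=not, Primary main contactor fails=not, Secondary door operator is inoperative=not → no input occurs → does not occur.
Door loop unavailable [OR]: Controller branch lost=not, Drive chain unavailable=not → no input occurs → does not occur.
Safety circuit unavailable [OR]: North drive VFD fails=not, Encoder 2 lost=not → no input occurs → does not occur.
Leveling path unavailable [OR]: Secondary door interlock degraded=occurs, Standby governor switch malfunctions=occurs, Safety circuit unavailable=not → at least one input occurs → occurs.
Brake release inoperative [OR]: Forward brake coil 2 malfunctions=not, Auxiliary hoist motor 2 malfunctions=occurs, North main contactor 2 is out=occurs → at least one input occurs → occurs.
Controller branch 2 inoperative [AND]: Left safety relay is out=not, Secondary leveling sensor fails=not, Leveling path unavailable=occurs, Brake release inoperative=occurs → not all inputs occur → does not occur.
Elevator stuck between floors [OR]: Door loop unavailable=not, Controller branch 2 inoperative=not → no input occurs → does not occur.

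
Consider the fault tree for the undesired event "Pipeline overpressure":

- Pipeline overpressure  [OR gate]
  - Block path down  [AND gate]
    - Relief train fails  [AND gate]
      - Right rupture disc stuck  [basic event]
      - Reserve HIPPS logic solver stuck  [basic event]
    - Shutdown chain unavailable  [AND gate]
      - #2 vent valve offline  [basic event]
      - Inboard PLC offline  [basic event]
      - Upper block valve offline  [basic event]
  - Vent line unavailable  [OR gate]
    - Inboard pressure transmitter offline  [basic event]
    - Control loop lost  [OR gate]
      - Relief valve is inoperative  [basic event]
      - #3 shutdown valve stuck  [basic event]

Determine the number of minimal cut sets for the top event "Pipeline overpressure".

Relief train fails [AND]: one cut set from each child combined → 1 × 1 = 1 cut set(s).
Shutdown chain unavailable [AND]: one cut set from each child combined → 1 × 1 × 1 = 1 cut set(s).
Block path down [AND]: one cut set from each child combined → 1 × 1 = 1 cut set(s).
Control loop lost [OR]: union of children's cut sets → 2 cut set(s).
Vent line unavailable [OR]: union of children's cut sets → 3 cut set(s).
Pipeline overpressure [OR]: union of children's cut sets → 4 cut set(s).
Minimal cut sets: {#2 vent valve offline, Inboard PLC offline, Reserve HIPPS logic solver stuck, Right rupture disc stuck, Upper block valve offline}; {Inboard pressure transmitter offline}; {Relief valve is inoperative}; {#3 shutdown valve stuck}.

4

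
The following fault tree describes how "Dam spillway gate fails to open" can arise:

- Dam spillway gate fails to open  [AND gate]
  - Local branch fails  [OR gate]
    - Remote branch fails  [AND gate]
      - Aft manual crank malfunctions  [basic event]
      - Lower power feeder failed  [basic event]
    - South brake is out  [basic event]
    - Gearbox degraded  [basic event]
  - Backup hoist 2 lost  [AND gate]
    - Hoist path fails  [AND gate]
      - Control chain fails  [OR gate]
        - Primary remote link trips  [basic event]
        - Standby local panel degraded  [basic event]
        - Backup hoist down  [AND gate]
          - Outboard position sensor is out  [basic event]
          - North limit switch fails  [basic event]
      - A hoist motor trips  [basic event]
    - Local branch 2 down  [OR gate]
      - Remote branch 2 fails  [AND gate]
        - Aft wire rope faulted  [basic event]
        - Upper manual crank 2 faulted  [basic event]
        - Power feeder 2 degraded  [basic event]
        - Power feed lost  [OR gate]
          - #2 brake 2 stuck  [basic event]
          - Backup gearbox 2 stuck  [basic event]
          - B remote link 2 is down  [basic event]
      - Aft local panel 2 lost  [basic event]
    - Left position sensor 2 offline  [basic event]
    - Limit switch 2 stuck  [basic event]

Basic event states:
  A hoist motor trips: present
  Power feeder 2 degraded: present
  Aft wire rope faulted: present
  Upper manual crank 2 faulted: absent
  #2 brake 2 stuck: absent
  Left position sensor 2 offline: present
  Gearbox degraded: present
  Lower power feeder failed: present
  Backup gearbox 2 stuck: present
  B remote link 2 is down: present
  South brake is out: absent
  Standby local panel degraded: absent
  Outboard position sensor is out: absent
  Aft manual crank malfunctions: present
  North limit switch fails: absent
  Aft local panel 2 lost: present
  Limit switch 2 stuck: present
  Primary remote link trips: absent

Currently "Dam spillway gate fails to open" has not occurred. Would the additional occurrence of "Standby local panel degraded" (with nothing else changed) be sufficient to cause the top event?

Yes

Counterfactual: set "Standby local panel degraded" to occurred.
Remote branch fails [AND]: Aft manual crank malfunctions=occurs, Lower power feeder failed=occurs → all inputs occur → occurs.
Local branch fails [OR]: Remote branch fails=occurs, South brake is out=not, Gearbox degraded=occurs → at least one input occurs → occurs.
Backup hoist down [AND]: Outboard position sensor is out=not, North limit switch fails=not → not all inputs occur → does not occur.
Control chain fails [OR]: Primary remote link trips=not, Standby local panel degraded=occurs, Backup hoist down=not → at least one input occurs → occurs.
Hoist path fails [AND]: Control chain fails=occurs, A hoist motor trips=occurs → all inputs occur → occurs.
Power feed lost [OR]: #2 brake 2 stuck=not, Backup gearbox 2 stuck=occurs, B remote link 2 is down=occurs → at least one input occurs → occurs.
Remote branch 2 fails [AND]: Aft wire rope faulted=occurs, Upper manual crank 2 faulted=not, Power feeder 2 degraded=occurs, Power feed lost=occurs → not all inputs occur → does not occur.
Local branch 2 down [OR]: Remote branch 2 fails=not, Aft local panel 2 lost=occurs → at least one input occurs → occurs.
Backup hoist 2 lost [AND]: Hoist path fails=occurs, Local branch 2 down=occurs, Left position sensor 2 offline=occurs, Limit switch 2 stuck=occurs → all inputs occur → occurs.
Dam spillway gate fails to open [AND]: Local branch fails=occurs, Backup hoist 2 lost=occurs → all inputs occur → occurs.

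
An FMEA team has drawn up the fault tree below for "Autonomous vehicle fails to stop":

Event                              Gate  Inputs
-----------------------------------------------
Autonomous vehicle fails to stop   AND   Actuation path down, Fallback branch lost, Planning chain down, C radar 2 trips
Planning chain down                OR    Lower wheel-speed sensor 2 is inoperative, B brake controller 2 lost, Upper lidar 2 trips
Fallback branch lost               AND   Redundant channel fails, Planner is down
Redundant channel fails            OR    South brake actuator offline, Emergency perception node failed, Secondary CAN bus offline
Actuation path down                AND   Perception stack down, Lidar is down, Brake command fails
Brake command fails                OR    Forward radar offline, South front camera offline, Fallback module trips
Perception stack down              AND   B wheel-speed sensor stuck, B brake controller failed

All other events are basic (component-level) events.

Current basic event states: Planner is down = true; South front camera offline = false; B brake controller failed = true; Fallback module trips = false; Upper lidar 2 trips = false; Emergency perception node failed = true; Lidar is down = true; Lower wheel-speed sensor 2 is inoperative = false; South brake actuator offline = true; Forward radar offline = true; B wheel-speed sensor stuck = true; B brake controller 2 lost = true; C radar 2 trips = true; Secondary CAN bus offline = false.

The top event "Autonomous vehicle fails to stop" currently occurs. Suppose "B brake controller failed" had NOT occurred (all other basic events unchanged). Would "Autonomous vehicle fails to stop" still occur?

Counterfactual: set "B brake controller failed" to not occurred.
Perception stack down [AND]: B wheel-speed sensor stuck=occurs, B brake controller failed=not → not all inputs occur → does not occur.
Brake command fails [OR]: Forward radar offline=occurs, South front camera offline=not, Fallback module trips=not → at least one input occurs → occurs.
Actuation path down [AND]: Perception stack down=not, Lidar is down=occurs, Brake command fails=occurs → not all inputs occur → does not occur.
Redundant channel fails [OR]: South brake actuator offline=occurs, Emergency perception node failed=occurs, Secondary CAN bus offline=not → at least one input occurs → occurs.
Fallback branch lost [AND]: Redundant channel fails=occurs, Planner is down=occurs → all inputs occur → occurs.
Planning chain down [OR]: Lower wheel-speed sensor 2 is inoperative=not, B brake controller 2 lost=occurs, Upper lidar 2 trips=not → at least one input occurs → occurs.
Autonomous vehicle fails to stop [AND]: Actuation path down=not, Fallback branch lost=occurs, Planning chain down=occurs, C radar 2 trips=occurs → not all inputs occur → does not occur.

No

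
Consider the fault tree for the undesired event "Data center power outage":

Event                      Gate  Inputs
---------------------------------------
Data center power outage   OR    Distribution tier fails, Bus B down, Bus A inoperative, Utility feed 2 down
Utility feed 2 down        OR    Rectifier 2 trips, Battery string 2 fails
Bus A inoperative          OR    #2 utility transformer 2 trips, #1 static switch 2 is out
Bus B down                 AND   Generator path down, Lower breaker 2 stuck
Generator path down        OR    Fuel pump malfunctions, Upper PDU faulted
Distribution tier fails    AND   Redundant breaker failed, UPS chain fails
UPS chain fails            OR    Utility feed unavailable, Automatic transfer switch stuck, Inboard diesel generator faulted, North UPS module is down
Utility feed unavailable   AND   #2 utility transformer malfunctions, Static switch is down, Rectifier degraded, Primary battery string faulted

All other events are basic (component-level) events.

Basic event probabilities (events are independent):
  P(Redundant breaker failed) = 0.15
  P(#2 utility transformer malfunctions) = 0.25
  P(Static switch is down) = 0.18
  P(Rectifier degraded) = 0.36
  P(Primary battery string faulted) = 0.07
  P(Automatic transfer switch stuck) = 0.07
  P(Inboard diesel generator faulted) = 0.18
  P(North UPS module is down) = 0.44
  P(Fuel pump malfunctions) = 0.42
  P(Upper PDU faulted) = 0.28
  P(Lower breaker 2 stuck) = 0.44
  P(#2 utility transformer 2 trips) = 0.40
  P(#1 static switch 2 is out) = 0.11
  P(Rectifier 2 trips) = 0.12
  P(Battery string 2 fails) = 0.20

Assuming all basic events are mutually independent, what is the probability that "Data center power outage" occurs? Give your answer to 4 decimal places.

0.7444

P(Utility feed unavailable) [AND] = 0.25 × 0.18 × 0.36 × 0.07 = 0.001134
P(UPS chain fails) [OR] = 1 − (1−0.001134) × (1−0.07) × (1−0.18) × (1−0.44) = 0.573428
P(Distribution tier fails) [AND] = 0.15 × 0.573428 = 0.086014
P(Generator path down) [OR] = 1 − (1−0.42) × (1−0.28) = 0.582400
P(Bus B down) [AND] = 0.582400 × 0.44 = 0.256256
P(Bus A inoperative) [OR] = 1 − (1−0.40) × (1−0.11) = 0.466000
P(Utility feed 2 down) [OR] = 1 − (1−0.12) × (1−0.20) = 0.296000
P(Data center power outage) [OR] = 1 − (1−0.086014) × (1−0.256256) × (1−0.466000) × (1−0.296000) = 0.744449
Rounded to 4 decimal places: P(Data center power outage) ≈ 0.7444.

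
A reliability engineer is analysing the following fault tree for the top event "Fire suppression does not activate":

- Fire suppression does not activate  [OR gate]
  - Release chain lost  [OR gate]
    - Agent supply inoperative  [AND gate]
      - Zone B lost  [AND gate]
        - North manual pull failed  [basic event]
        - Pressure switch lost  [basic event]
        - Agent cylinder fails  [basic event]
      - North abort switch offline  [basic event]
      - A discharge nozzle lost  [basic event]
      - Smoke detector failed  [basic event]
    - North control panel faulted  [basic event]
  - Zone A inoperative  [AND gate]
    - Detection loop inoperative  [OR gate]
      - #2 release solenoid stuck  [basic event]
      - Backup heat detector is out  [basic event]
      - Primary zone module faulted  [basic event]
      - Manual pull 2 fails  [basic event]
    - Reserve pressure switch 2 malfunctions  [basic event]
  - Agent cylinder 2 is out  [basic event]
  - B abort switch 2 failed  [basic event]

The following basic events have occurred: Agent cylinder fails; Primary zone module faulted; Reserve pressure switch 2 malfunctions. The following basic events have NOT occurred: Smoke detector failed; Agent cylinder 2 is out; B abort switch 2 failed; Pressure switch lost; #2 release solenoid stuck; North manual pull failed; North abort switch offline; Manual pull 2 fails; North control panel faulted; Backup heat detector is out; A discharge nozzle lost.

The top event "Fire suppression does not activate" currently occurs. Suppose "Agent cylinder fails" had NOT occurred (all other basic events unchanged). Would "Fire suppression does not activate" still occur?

Yes

Counterfactual: set "Agent cylinder fails" to not occurred.
Zone B lost [AND]: North manual pull failed=not, Pressure switch lost=not, Agent cylinder fails=not → not all inputs occur → does not occur.
Agent supply inoperative [AND]: Zone B lost=not, North abort switch offline=not, A discharge nozzle lost=not, Smoke detector failed=not → not all inputs occur → does not occur.
Release chain lost [OR]: Agent supply inoperative=not, North control panel faulted=not → no input occurs → does not occur.
Detection loop inoperative [OR]: #2 release solenoid stuck=not, Backup heat detector is out=not, Primary zone module faulted=occurs, Manual pull 2 fails=not → at least one input occurs → occurs.
Zone A inoperative [AND]: Detection loop inoperative=occurs, Reserve pressure switch 2 malfunctions=occurs → all inputs occur → occurs.
Fire suppression does not activate [OR]: Release chain lost=not, Zone A inoperative=occurs, Agent cylinder 2 is out=not, B abort switch 2 failed=not → at least one input occurs → occurs.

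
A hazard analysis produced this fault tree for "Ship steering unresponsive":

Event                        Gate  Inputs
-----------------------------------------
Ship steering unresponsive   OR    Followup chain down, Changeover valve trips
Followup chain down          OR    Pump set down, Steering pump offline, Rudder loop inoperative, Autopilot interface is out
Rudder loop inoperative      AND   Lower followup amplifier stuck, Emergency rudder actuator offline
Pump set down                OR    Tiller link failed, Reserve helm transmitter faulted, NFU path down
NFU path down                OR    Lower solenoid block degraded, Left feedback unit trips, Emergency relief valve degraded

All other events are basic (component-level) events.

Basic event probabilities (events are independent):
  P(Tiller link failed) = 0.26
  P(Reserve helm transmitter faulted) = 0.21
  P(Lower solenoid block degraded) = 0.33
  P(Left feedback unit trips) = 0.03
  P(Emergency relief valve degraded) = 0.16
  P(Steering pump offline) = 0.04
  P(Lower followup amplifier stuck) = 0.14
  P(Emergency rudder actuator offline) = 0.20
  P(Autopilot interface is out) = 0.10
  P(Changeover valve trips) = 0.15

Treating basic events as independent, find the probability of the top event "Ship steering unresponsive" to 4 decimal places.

0.7722

P(NFU path down) [OR] = 1 − (1−0.33) × (1−0.03) × (1−0.16) = 0.454084
P(Pump set down) [OR] = 1 − (1−0.26) × (1−0.21) × (1−0.454084) = 0.680858
P(Rudder loop inoperative) [AND] = 0.14 × 0.20 = 0.028000
P(Followup chain down) [OR] = 1 − (1−0.680858) × (1−0.04) × (1−0.028000) × (1−0.10) = 0.731982
P(Ship steering unresponsive) [OR] = 1 − (1−0.731982) × (1−0.15) = 0.772185
Rounded to 4 decimal places: P(Ship steering unresponsive) ≈ 0.7722.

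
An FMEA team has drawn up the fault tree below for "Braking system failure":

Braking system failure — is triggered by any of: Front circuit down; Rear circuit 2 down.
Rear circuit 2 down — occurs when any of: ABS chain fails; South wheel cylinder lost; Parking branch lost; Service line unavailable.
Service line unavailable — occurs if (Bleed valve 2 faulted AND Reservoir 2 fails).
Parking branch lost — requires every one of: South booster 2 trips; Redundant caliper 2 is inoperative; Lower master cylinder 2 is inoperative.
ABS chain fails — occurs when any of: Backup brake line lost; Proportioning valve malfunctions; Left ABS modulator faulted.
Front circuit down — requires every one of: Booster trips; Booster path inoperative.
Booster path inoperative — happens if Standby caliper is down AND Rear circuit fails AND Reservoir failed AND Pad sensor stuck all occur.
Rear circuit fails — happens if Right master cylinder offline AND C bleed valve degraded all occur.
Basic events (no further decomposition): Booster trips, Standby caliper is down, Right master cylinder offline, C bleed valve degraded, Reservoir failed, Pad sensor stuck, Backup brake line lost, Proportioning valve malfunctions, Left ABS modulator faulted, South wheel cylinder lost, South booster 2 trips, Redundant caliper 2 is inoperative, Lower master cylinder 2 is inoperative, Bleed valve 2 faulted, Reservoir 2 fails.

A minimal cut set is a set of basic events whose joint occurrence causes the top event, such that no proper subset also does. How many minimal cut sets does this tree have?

Rear circuit fails [AND]: one cut set from each child combined → 1 × 1 = 1 cut set(s).
Booster path inoperative [AND]: one cut set from each child combined → 1 × 1 × 1 × 1 = 1 cut set(s).
Front circuit down [AND]: one cut set from each child combined → 1 × 1 = 1 cut set(s).
ABS chain fails [OR]: union of children's cut sets → 3 cut set(s).
Parking branch lost [AND]: one cut set from each child combined → 1 × 1 × 1 = 1 cut set(s).
Service line unavailable [AND]: one cut set from each child combined → 1 × 1 = 1 cut set(s).
Rear circuit 2 down [OR]: union of children's cut sets → 6 cut set(s).
Braking system failure [OR]: union of children's cut sets → 7 cut set(s).
Minimal cut sets: {Booster trips, C bleed valve degraded, Pad sensor stuck, Reservoir failed, Right master cylinder offline, Standby caliper is down}; {Backup brake line lost}; {Proportioning valve malfunctions}; {Left ABS modulator faulted}; {South wheel cylinder lost}; {Lower master cylinder 2 is inoperative, Redundant caliper 2 is inoperative, South booster 2 trips}; {Bleed valve 2 faulted, Reservoir 2 fails}.

7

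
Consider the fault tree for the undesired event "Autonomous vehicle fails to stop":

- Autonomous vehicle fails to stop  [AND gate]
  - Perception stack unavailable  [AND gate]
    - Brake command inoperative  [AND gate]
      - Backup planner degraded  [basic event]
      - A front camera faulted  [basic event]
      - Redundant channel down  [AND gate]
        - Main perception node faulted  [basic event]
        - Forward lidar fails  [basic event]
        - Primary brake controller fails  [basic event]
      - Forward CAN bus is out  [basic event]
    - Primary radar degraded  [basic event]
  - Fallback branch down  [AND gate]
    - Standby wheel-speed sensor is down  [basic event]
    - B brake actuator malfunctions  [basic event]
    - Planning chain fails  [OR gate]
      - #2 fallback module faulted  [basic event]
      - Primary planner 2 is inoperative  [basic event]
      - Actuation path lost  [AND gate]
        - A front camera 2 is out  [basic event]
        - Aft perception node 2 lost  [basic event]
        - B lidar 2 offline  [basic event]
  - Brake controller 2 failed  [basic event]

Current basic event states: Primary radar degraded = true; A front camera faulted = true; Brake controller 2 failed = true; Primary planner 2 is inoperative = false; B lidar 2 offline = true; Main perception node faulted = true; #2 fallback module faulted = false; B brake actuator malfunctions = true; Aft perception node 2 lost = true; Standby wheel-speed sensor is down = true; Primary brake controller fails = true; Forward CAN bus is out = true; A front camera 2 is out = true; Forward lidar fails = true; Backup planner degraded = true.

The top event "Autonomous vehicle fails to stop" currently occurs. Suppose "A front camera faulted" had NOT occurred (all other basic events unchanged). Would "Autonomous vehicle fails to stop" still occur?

No

Counterfactual: set "A front camera faulted" to not occurred.
Redundant channel down [AND]: Main perception node faulted=occurs, Forward lidar fails=occurs, Primary brake controller fails=occurs → all inputs occur → occurs.
Brake command inoperative [AND]: Backup planner degraded=occurs, A front camera faulted=not, Redundant channel down=occurs, Forward CAN bus is out=occurs → not all inputs occur → does not occur.
Perception stack unavailable [AND]: Brake command inoperative=not, Primary radar degraded=occurs → not all inputs occur → does not occur.
Actuation path lost [AND]: A front camera 2 is out=occurs, Aft perception node 2 lost=occurs, B lidar 2 offline=occurs → all inputs occur → occurs.
Planning chain fails [OR]: #2 fallback module faulted=not, Primary planner 2 is inoperative=not, Actuation path lost=occurs → at least one input occurs → occurs.
Fallback branch down [AND]: Standby wheel-speed sensor is down=occurs, B brake actuator malfunctions=occurs, Planning chain fails=occurs → all inputs occur → occurs.
Autonomous vehicle fails to stop [AND]: Perception stack unavailable=not, Fallback branch down=occurs, Brake controller 2 failed=occurs → not all inputs occur → does not occur.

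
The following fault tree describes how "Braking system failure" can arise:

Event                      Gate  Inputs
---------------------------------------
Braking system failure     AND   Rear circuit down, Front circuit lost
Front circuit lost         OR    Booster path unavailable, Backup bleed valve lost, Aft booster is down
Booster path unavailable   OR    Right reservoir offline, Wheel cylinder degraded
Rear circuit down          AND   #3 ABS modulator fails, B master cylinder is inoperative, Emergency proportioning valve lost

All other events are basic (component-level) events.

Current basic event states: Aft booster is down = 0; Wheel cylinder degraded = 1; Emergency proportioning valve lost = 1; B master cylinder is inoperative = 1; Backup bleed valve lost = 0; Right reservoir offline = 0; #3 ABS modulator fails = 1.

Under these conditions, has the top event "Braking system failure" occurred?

Yes

Rear circuit down [AND]: #3 ABS modulator fails=occurs, B master cylinder is inoperative=occurs, Emergency proportioning valve lost=occurs → all inputs occur → occurs.
Booster path unavailable [OR]: Right reservoir offline=not, Wheel cylinder degraded=occurs → at least one input occurs → occurs.
Front circuit lost [OR]: Booster path unavailable=occurs, Backup bleed valve lost=not, Aft booster is down=not → at least one input occurs → occurs.
Braking system failure [AND]: Rear circuit down=occurs, Front circuit lost=occurs → all inputs occur → occurs.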